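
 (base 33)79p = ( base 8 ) 17411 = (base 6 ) 100441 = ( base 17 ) 1A86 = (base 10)7945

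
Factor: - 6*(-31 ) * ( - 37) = -2^1*3^1*31^1*37^1 = - 6882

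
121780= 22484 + 99296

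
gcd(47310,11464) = 2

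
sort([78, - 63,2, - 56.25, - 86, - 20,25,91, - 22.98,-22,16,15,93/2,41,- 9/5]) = [ - 86, - 63, - 56.25, - 22.98,-22,-20, - 9/5,  2 , 15,16,25, 41 , 93/2, 78 , 91]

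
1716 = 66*26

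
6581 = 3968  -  -2613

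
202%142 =60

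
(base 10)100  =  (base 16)64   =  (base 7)202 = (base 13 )79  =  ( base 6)244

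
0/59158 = 0 = 0.00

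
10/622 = 5/311 = 0.02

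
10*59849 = 598490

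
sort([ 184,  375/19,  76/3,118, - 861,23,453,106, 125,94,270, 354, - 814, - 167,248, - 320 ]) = [ - 861, - 814, - 320, - 167,375/19, 23,76/3, 94,106, 118,125, 184, 248,270,354,  453]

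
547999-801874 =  - 253875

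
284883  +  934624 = 1219507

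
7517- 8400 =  - 883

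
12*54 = 648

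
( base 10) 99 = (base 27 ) 3i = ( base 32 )33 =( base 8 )143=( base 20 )4j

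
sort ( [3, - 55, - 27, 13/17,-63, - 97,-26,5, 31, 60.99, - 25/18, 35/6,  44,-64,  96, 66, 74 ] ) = [ - 97,-64, - 63, -55, - 27, - 26, - 25/18, 13/17, 3, 5, 35/6, 31 , 44  ,  60.99,66,74, 96] 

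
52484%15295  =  6599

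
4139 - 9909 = -5770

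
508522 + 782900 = 1291422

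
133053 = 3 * 44351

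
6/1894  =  3/947= 0.00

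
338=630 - 292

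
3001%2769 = 232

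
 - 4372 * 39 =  - 170508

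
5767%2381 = 1005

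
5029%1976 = 1077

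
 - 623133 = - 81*7693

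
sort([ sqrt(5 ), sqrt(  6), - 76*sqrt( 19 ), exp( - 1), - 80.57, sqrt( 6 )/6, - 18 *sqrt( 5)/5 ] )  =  [  -  76*sqrt(19) , -80.57, - 18*sqrt( 5 )/5,exp( - 1), sqrt(6 )/6, sqrt( 5), sqrt(6) ]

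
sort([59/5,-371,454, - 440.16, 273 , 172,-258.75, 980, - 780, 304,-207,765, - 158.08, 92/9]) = [ - 780, - 440.16, - 371, - 258.75, - 207,  -  158.08, 92/9, 59/5,  172,  273,304, 454, 765, 980 ]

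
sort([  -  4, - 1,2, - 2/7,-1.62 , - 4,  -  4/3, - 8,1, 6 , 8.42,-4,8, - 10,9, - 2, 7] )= [ - 10, - 8, - 4,-4, - 4,  -  2, - 1.62, - 4/3, - 1, - 2/7, 1,2,  6, 7 , 8, 8.42 , 9] 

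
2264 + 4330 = 6594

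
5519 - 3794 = 1725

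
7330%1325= 705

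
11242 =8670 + 2572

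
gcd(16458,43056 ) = 78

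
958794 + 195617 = 1154411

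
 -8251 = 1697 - 9948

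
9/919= 9/919=0.01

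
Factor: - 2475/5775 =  - 3/7 = - 3^1*7^ (-1)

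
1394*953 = 1328482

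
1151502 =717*1606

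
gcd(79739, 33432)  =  1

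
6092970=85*71682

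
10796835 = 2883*3745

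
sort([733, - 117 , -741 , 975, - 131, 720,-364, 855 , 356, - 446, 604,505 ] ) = [- 741 ,-446,-364 ,- 131, - 117,  356 , 505,604, 720, 733, 855,975]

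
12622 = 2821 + 9801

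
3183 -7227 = -4044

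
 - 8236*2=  - 16472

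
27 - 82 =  - 55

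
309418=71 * 4358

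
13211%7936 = 5275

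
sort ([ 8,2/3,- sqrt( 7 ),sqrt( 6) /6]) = [ -sqrt( 7),sqrt( 6 ) /6,2/3, 8]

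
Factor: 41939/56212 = 2^( - 2 ) * 13^( - 1)*17^1*23^(  -  1)*47^( - 1)*2467^1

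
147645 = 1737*85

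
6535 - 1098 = 5437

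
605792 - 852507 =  - 246715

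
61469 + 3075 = 64544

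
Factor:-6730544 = -2^4*317^1*1327^1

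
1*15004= 15004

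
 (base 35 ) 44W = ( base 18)fbe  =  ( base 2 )1001111010000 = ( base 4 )1033100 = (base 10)5072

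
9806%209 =192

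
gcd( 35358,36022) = 166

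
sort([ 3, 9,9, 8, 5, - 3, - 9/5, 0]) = [-3, - 9/5,0, 3, 5, 8 , 9, 9]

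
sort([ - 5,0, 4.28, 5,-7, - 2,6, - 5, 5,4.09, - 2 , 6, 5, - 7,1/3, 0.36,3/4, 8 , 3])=[ - 7 , - 7, - 5,  -  5, - 2,-2, 0, 1/3, 0.36 , 3/4 , 3,4.09,4.28, 5,5,5, 6,6,  8 ] 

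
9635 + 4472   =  14107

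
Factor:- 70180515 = -3^2 * 5^1*43^1 *36269^1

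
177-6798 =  - 6621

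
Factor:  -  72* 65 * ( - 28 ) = 2^5*3^2 * 5^1*7^1 * 13^1 = 131040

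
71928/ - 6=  - 11988/1 = -11988.00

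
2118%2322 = 2118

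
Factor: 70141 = 70141^1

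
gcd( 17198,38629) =1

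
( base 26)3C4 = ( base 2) 100100101000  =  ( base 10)2344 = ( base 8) 4450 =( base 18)744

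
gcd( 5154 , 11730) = 6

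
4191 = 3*1397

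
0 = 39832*0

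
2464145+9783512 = 12247657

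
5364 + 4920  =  10284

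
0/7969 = 0=0.00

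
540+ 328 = 868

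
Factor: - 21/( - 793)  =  3^1*7^1*13^(-1 )*61^(-1 ) 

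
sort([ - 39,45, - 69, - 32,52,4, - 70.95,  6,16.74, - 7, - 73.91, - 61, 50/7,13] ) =[ - 73.91, - 70.95, - 69, - 61, - 39,-32, - 7,4, 6,50/7, 13, 16.74,45,52 ]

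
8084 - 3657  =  4427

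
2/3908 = 1/1954=0.00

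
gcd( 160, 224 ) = 32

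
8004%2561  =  321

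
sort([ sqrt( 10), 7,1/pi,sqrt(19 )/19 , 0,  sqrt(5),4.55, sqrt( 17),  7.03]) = [ 0, sqrt(19)/19,1/pi,sqrt(5 ),  sqrt(10 ), sqrt( 17), 4.55,7,7.03]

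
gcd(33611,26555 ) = 1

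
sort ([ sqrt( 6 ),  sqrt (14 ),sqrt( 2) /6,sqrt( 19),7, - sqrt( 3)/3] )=[-sqrt(3)/3,sqrt(2)/6, sqrt(6) , sqrt(14), sqrt( 19 ),7 ] 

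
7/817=7/817 = 0.01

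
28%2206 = 28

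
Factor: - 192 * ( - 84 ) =16128 = 2^8*3^2*7^1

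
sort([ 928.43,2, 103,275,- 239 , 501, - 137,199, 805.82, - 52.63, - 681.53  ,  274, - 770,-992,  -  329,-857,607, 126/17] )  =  [ - 992, - 857,  -  770, - 681.53, - 329, - 239,  -  137, - 52.63, 2,126/17,103, 199,274,275, 501,607, 805.82,928.43] 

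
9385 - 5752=3633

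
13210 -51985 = - 38775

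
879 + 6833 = 7712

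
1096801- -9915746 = 11012547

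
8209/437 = 18 + 343/437 = 18.78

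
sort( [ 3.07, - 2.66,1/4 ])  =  [ - 2.66,1/4,  3.07]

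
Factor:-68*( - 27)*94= 172584 = 2^3*3^3*17^1*47^1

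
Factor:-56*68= -3808=- 2^5*7^1*17^1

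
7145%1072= 713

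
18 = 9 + 9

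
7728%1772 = 640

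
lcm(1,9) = 9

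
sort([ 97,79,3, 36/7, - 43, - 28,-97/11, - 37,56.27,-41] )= [ - 43,-41, -37, - 28  , - 97/11,  3,36/7,  56.27,  79,  97]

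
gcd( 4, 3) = 1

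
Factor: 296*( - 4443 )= - 2^3*3^1*37^1*1481^1 = - 1315128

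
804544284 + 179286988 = 983831272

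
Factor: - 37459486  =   - 2^1* 41^1*101^1*4523^1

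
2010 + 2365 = 4375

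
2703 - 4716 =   -  2013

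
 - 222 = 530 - 752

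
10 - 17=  - 7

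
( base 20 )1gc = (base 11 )606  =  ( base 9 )1003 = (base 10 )732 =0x2dc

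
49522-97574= - 48052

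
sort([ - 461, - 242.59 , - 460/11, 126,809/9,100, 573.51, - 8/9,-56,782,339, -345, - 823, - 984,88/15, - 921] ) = [ - 984, - 921,-823, - 461, - 345,  -  242.59, - 56, - 460/11, - 8/9,88/15,809/9,100,126 , 339,573.51,782] 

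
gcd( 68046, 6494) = 2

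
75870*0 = 0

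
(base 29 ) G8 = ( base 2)111011000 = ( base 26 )i4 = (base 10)472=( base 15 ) 217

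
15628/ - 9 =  - 1737 + 5/9 = - 1736.44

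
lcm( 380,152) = 760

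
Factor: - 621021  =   -3^1*137^1*1511^1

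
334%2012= 334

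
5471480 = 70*78164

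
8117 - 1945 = 6172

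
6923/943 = 7+14/41 = 7.34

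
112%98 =14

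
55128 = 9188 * 6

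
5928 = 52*114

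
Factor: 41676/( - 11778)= - 46/13 = - 2^1 * 13^( - 1 )*23^1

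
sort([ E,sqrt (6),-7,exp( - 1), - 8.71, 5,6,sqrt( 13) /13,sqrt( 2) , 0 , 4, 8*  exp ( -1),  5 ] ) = [ - 8.71, - 7,0,sqrt(13 ) /13  ,  exp(-1 ),sqrt(2 ),sqrt(6),E,8*exp( -1), 4,  5,5 , 6] 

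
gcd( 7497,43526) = 7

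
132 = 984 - 852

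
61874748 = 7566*8178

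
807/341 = 807/341=2.37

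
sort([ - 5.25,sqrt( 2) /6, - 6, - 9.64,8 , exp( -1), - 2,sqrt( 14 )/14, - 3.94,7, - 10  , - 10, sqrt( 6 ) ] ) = [ - 10, - 10, - 9.64,-6,-5.25, - 3.94, - 2, sqrt( 2)/6, sqrt( 14)/14,  exp( - 1),sqrt(6),7,8 ]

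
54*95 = 5130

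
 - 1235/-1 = 1235 + 0/1 = 1235.00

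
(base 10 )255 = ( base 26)9l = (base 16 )ff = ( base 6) 1103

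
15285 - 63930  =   -48645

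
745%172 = 57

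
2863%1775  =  1088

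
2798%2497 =301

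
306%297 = 9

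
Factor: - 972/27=-2^2*3^2 = -36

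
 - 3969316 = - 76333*52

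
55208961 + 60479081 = 115688042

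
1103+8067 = 9170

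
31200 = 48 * 650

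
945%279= 108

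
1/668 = 1/668 = 0.00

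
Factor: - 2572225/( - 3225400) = 2^( - 3)*31^1*3319^1 * 16127^ ( - 1)=102889/129016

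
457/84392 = 457/84392=0.01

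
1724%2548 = 1724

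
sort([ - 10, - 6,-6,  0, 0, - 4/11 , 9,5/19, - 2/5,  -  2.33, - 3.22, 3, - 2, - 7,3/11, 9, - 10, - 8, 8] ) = [ - 10, - 10, - 8, - 7, - 6, - 6, - 3.22,-2.33, - 2,-2/5 , - 4/11, 0,0, 5/19,3/11 , 3,8,9, 9]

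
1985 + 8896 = 10881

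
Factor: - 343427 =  - 7^1*71^1*691^1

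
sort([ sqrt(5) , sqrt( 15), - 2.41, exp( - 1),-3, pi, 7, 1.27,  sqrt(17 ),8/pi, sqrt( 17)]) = [  -  3, - 2.41, exp( - 1),1.27, sqrt(5 ),  8/pi,pi,  sqrt( 15 ), sqrt( 17 ), sqrt(17 ), 7]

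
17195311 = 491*35021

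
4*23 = 92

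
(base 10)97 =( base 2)1100001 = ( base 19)52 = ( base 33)2v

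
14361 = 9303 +5058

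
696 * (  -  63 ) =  -43848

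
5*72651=363255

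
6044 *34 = 205496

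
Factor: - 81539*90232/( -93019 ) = 2^3*67^1* 167^( - 1 )*557^( - 1)*1217^1*11279^1  =  7357427048/93019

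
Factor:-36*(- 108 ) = 3888 =2^4*3^5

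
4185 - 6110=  -1925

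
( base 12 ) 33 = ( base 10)39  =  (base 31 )18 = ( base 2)100111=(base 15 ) 29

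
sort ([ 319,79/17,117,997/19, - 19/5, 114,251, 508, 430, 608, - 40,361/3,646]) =[ - 40, - 19/5, 79/17,  997/19,114, 117, 361/3, 251, 319, 430,508,608, 646]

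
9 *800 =7200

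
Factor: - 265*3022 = -2^1 * 5^1 * 53^1*1511^1  =  - 800830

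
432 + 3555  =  3987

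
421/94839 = 421/94839  =  0.00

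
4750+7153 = 11903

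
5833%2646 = 541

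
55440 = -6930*( - 8)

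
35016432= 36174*968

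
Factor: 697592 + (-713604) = -2^2 *4003^1 = - 16012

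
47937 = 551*87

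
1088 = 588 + 500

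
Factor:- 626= -2^1*313^1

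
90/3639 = 30/1213 = 0.02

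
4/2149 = 4/2149 = 0.00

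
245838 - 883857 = - 638019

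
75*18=1350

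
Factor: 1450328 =2^3*11^1*16481^1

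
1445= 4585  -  3140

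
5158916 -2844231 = 2314685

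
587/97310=587/97310=0.01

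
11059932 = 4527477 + 6532455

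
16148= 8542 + 7606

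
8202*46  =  377292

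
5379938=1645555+3734383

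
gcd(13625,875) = 125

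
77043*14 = 1078602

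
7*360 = 2520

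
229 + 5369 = 5598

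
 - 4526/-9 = 502 + 8/9= 502.89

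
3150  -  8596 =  - 5446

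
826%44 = 34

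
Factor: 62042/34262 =37^(- 1 )*67^1  =  67/37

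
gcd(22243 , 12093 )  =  29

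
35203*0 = 0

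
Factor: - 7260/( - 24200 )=2^(-1)*3^1 * 5^( - 1 )=3/10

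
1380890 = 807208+573682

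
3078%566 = 248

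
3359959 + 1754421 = 5114380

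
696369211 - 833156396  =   - 136787185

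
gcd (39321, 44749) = 1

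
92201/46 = 2004 + 17/46 = 2004.37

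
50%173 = 50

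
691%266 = 159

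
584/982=292/491 = 0.59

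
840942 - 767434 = 73508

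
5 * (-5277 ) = -26385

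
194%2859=194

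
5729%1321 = 445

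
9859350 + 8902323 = 18761673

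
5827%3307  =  2520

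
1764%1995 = 1764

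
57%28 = 1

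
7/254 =7/254 = 0.03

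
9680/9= 1075 + 5/9= 1075.56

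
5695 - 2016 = 3679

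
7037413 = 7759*907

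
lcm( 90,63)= 630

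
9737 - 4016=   5721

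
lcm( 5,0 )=0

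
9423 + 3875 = 13298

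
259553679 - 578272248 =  - 318718569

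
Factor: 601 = 601^1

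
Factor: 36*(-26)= - 2^3*3^2*13^1 = -  936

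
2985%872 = 369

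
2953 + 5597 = 8550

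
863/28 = 30 + 23/28 =30.82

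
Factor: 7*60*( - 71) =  - 2^2*3^1*5^1*7^1*71^1 =- 29820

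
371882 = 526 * 707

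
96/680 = 12/85  =  0.14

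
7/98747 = 7/98747 = 0.00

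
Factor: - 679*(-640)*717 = 311579520= 2^7*3^1*5^1*7^1*97^1*239^1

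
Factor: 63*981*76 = 4697028 = 2^2*3^4*7^1*19^1*109^1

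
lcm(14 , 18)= 126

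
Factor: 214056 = 2^3 * 3^3*991^1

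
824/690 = 412/345 = 1.19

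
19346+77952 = 97298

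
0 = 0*1939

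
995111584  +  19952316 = 1015063900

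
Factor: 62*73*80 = 362080 = 2^5*5^1 * 31^1*73^1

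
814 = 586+228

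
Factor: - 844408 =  - 2^3 * 59^1 * 1789^1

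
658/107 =6  +  16/107 = 6.15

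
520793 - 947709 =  - 426916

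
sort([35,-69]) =[ - 69,35] 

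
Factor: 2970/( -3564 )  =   - 2^ (  -  1 )*3^( - 1 ) * 5^1 = -5/6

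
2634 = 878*3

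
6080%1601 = 1277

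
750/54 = 125/9=13.89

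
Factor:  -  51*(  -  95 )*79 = 3^1*5^1*17^1*19^1*79^1 = 382755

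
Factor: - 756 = - 2^2*3^3*7^1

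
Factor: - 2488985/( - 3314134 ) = 2^(-1)*5^1 * 283^1*1759^1*1657067^(  -  1) 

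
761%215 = 116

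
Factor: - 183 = - 3^1 * 61^1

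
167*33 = 5511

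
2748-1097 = 1651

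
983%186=53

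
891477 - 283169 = 608308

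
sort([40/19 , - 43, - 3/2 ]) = [ -43, - 3/2, 40/19 ] 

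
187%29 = 13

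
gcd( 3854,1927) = 1927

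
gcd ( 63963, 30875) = 1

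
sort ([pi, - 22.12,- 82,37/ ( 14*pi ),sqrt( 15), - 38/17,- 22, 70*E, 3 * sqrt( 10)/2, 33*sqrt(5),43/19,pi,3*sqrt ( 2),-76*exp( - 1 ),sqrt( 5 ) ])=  [ - 82, - 76 * exp ( - 1), - 22.12,- 22, - 38/17 , 37/(14* pi),sqrt( 5),43/19,pi, pi,sqrt ( 15 ), 3*sqrt(2 ),3*sqrt( 10) /2, 33*sqrt(5),  70* E ] 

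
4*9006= 36024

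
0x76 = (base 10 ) 118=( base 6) 314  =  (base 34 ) 3G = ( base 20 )5i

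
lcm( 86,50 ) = 2150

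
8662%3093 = 2476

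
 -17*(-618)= 10506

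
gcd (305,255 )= 5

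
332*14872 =4937504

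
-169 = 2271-2440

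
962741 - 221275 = 741466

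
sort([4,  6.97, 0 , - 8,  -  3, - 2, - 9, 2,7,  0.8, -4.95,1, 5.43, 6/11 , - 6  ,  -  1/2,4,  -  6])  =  [ -9,- 8, - 6, - 6, - 4.95, - 3 , - 2, - 1/2,0, 6/11,0.8,1,2,4,  4, 5.43, 6.97, 7]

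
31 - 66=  - 35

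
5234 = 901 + 4333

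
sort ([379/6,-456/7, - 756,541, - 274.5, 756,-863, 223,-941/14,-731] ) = [ - 863, -756, - 731, - 274.5,- 941/14, -456/7 , 379/6, 223, 541, 756]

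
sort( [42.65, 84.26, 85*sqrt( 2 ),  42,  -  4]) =[  -  4,  42, 42.65,  84.26  ,  85*sqrt( 2) ]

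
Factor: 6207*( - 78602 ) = - 2^1 * 3^1  *  2069^1 * 39301^1 = - 487882614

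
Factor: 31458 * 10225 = 321658050 = 2^1*3^1*5^2*7^2 * 107^1  *409^1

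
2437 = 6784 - 4347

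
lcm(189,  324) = 2268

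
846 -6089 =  -5243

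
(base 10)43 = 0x2b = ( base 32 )1B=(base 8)53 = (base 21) 21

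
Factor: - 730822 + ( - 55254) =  - 2^2* 196519^1 = -786076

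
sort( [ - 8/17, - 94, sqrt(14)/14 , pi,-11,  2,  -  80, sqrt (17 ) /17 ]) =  [ - 94, - 80 , - 11, - 8/17,sqrt(17 ) /17 , sqrt( 14)/14,2, pi ]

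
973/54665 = 973/54665=0.02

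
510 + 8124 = 8634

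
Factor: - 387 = -3^2 * 43^1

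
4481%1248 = 737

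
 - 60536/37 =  - 60536/37=   - 1636.11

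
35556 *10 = 355560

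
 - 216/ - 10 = 108/5 = 21.60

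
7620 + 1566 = 9186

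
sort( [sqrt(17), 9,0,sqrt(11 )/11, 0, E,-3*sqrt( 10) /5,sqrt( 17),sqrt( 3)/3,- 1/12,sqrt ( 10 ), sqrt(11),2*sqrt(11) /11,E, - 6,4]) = [ - 6, - 3* sqrt(10)/5, - 1/12,0 , 0 , sqrt (11) /11,sqrt( 3) /3,2*sqrt(11) /11,E,  E,sqrt(  10),sqrt ( 11) , 4,  sqrt(17),sqrt(17 ), 9 ] 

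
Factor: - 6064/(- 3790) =8/5 = 2^3*5^(- 1) 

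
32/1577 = 32/1577 = 0.02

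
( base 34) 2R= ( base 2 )1011111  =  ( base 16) 5f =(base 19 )50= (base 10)95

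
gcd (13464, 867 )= 51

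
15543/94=165 + 33/94=   165.35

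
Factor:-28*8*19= - 4256 = - 2^5*7^1*19^1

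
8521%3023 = 2475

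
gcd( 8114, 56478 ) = 2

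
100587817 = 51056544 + 49531273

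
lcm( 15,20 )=60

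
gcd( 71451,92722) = 1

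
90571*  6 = 543426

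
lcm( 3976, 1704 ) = 11928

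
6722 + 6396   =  13118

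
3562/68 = 1781/34 = 52.38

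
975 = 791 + 184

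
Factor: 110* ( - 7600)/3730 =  - 2^4*5^2*11^1*19^1 * 373^( -1 ) = -83600/373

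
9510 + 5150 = 14660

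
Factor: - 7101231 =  - 3^1*19^2*79^1*83^1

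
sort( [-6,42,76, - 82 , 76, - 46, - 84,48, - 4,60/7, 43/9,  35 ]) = [- 84, - 82, - 46,-6, - 4, 43/9 , 60/7 , 35, 42, 48, 76, 76]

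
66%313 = 66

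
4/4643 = 4/4643 = 0.00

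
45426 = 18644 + 26782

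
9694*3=29082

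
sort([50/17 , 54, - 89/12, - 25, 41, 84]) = [-25, - 89/12, 50/17,41, 54, 84] 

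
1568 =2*784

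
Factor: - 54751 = -54751^1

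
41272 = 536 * 77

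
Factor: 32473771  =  11^1*31^1*95231^1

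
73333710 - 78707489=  - 5373779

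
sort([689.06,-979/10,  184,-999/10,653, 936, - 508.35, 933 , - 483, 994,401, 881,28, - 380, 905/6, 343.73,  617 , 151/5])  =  [ - 508.35, - 483, -380, - 999/10 ,-979/10,28 , 151/5,905/6,  184,343.73,401,617, 653 , 689.06,  881,933,936, 994]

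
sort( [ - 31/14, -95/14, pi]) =[-95/14, - 31/14, pi] 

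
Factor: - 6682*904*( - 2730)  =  2^5 * 3^1*5^1*7^1*13^2*113^1 * 257^1 = 16490641440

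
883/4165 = 883/4165 = 0.21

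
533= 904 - 371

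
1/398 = 1/398 =0.00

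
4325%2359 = 1966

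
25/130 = 5/26 = 0.19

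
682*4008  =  2733456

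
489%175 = 139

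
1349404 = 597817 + 751587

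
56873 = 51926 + 4947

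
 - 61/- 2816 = 61/2816  =  0.02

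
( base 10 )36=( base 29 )17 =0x24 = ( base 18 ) 20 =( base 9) 40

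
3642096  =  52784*69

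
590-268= 322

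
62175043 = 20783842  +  41391201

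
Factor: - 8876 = -2^2*7^1*317^1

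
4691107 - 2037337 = 2653770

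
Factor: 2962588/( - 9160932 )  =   - 3^( - 1 )*11^ ( - 1 )*401^1*1847^1*69401^( - 1)  =  - 740647/2290233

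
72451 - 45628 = 26823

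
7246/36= 3623/18 = 201.28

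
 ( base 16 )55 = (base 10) 85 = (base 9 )104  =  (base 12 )71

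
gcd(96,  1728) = 96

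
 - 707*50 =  - 35350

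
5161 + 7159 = 12320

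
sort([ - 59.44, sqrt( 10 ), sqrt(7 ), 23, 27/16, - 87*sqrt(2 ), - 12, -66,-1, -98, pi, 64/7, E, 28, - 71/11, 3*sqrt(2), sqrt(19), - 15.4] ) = [-87*sqrt( 2), - 98  ,-66,-59.44,-15.4,-12, -71/11, - 1, 27/16, sqrt(7),E, pi, sqrt(10 ),3*sqrt( 2 ),sqrt(19),64/7 , 23 , 28] 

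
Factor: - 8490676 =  - 2^2 * 139^1*15271^1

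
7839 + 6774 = 14613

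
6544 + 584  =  7128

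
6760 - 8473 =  - 1713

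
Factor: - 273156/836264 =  - 309/946 = -2^( - 1) * 3^1*11^( - 1 ) * 43^( - 1) * 103^1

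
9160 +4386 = 13546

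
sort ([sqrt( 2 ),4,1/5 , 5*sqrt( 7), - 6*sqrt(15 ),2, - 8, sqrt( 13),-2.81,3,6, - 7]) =[-6*sqrt( 15), - 8, - 7, - 2.81,1/5,sqrt(2),2,3,sqrt(13),4, 6,5*sqrt(7 )]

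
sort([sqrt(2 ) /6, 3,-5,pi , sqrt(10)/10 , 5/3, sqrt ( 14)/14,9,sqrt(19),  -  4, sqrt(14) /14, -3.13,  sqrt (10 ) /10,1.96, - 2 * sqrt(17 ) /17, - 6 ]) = [ - 6, - 5, - 4 ,-3.13, - 2*sqrt( 17 ) /17, sqrt(2 )/6 , sqrt(14 )/14, sqrt(14)/14,sqrt(10 )/10,sqrt(10)/10, 5/3,1.96,3,pi,  sqrt(19),9]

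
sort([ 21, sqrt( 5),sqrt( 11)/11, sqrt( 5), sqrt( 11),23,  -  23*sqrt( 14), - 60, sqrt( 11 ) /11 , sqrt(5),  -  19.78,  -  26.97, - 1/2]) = [ -23*sqrt (14 ), - 60, - 26.97, - 19.78, - 1/2,sqrt(11) /11, sqrt ( 11 ) /11,  sqrt( 5), sqrt (5), sqrt( 5),sqrt( 11),21, 23]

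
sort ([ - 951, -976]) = [ - 976, - 951]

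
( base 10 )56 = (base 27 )22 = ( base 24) 28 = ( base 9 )62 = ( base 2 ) 111000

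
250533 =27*9279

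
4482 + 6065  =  10547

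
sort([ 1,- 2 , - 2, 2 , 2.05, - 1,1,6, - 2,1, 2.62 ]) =[-2,  -  2,-2,-1,1,1,1, 2 , 2.05,2.62,6 ]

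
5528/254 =21 + 97/127 = 21.76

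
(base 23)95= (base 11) 183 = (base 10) 212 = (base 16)D4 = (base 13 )134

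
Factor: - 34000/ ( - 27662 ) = 2^3*5^3* 17^1*13831^( - 1 ) = 17000/13831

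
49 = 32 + 17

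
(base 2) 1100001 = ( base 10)97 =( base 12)81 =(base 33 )2v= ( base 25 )3m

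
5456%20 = 16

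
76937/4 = 19234 + 1/4 = 19234.25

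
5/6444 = 5/6444  =  0.00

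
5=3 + 2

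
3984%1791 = 402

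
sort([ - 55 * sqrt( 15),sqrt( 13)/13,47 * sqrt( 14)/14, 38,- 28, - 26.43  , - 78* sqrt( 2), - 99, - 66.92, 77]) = [-55*sqrt(15 ), - 78*sqrt(2 ), - 99, - 66.92, - 28, - 26.43, sqrt( 13 )/13, 47 * sqrt( 14)/14, 38 , 77 ] 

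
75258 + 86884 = 162142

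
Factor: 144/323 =2^4 * 3^2*17^( - 1 )*19^( - 1)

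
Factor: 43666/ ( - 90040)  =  -21833/45020 = -2^( - 2)*5^ (- 1)*7^1  *2251^( - 1)*3119^1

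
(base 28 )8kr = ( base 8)15313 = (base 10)6859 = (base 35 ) 5ky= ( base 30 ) 7IJ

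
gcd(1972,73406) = 34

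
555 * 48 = 26640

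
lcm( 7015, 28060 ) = 28060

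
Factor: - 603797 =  - 79^1*7643^1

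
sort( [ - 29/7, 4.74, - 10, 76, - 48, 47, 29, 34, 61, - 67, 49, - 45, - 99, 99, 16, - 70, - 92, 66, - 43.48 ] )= [ - 99,-92,  -  70,-67, - 48, - 45,-43.48 , - 10, - 29/7, 4.74, 16,29, 34, 47,49, 61, 66, 76, 99 ]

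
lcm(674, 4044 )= 4044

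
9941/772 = 12 + 677/772= 12.88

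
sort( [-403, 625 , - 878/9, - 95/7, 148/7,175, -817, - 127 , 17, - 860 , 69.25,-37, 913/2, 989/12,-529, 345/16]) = [-860, - 817, - 529,  -  403, - 127, - 878/9, - 37, - 95/7 , 17, 148/7, 345/16 , 69.25,989/12,175, 913/2, 625 ]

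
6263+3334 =9597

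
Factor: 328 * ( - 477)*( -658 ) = 2^4* 3^2  *  7^1*41^1*47^1 * 53^1=102948048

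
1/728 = 1/728 = 0.00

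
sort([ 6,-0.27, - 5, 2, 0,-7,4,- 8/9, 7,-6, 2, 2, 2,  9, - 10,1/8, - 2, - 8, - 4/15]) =[ - 10, - 8, - 7,- 6, - 5, - 2, - 8/9,-0.27,-4/15, 0,1/8, 2,2, 2,2, 4, 6, 7,9 ]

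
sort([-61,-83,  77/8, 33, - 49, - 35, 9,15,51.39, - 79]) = [-83,-79, - 61,-49, - 35, 9,77/8 , 15, 33 , 51.39]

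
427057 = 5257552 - 4830495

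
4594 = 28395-23801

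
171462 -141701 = 29761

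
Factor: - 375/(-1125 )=3^ ( - 1) = 1/3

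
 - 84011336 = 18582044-102593380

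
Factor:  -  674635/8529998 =-2^( - 1 ) * 5^1*13^1*97^1*107^1*4264999^( - 1 ) 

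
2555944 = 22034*116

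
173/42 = 4  +  5/42   =  4.12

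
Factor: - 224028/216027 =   -  28/27 = -2^2*3^(-3 ) * 7^1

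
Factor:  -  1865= - 5^1*373^1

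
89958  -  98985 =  - 9027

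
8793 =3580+5213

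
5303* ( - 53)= -281059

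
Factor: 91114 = 2^1*45557^1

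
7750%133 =36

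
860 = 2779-1919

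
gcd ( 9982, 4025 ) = 161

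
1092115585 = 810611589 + 281503996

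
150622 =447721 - 297099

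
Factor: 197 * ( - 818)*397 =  - 2^1*197^1*397^1 * 409^1 = - 63974962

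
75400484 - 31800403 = 43600081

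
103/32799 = 103/32799 = 0.00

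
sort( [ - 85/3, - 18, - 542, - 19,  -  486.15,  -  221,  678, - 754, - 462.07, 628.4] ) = [ - 754, - 542 , - 486.15,-462.07,-221,- 85/3, - 19, - 18, 628.4, 678]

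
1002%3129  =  1002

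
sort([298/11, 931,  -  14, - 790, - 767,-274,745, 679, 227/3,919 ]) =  [-790, - 767, -274,-14, 298/11, 227/3 , 679, 745, 919, 931 ]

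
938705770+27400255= 966106025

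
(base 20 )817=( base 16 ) C9B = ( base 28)437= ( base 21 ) 76e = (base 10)3227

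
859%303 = 253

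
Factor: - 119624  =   - 2^3 * 19^1*787^1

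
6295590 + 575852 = 6871442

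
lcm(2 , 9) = 18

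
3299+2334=5633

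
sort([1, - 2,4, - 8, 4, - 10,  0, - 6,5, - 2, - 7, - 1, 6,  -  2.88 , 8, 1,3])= [ - 10,  -  8 , - 7, - 6, - 2.88, - 2, - 2,- 1,0, 1 , 1,3, 4,4,5,6, 8]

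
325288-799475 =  - 474187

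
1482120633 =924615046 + 557505587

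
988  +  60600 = 61588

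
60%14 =4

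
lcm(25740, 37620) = 489060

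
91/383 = 91/383= 0.24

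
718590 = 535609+182981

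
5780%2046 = 1688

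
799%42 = 1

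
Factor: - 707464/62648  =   - 41^( - 1 )*463^1 = -  463/41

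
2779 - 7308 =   -  4529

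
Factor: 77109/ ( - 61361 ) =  - 3^1*43^( - 1)*1427^( -1 )*25703^1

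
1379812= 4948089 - 3568277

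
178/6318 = 89/3159 = 0.03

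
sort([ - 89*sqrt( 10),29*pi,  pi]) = [ - 89*sqrt( 10),pi,29*pi] 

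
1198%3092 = 1198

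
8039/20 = 8039/20  =  401.95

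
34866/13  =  2682  =  2682.00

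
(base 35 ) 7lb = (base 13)4320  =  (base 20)1361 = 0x2469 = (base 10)9321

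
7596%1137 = 774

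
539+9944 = 10483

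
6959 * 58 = 403622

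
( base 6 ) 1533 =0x1A1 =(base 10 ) 417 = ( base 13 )261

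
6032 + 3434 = 9466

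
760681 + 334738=1095419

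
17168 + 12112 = 29280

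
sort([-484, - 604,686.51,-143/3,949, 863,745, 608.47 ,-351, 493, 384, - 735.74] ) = [ - 735.74, - 604, - 484, - 351, - 143/3, 384,  493, 608.47, 686.51,745, 863,949]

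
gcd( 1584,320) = 16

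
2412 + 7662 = 10074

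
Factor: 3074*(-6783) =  - 20850942= - 2^1*3^1*7^1*17^1*19^1*29^1*53^1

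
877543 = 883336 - 5793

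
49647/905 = 54 +777/905= 54.86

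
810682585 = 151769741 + 658912844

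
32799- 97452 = - 64653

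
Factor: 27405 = 3^3*5^1*7^1* 29^1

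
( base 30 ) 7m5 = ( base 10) 6965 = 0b1101100110101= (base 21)fge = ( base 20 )H85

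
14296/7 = 2042 +2/7 = 2042.29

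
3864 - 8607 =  - 4743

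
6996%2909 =1178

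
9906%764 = 738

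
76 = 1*76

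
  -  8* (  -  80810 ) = 646480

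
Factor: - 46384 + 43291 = -3^1 * 1031^1= -3093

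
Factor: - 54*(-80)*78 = 2^6*3^4*5^1*13^1=336960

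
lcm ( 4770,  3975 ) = 23850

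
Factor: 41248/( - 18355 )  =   - 2^5*5^(  -  1)*1289^1*3671^( - 1)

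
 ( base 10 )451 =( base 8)703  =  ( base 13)289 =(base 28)g3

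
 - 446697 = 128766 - 575463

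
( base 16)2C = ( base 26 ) 1I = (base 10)44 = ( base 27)1H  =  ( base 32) 1c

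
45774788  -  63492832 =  - 17718044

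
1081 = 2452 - 1371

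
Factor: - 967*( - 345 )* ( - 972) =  - 2^2*3^6 * 5^1*23^1*967^1   =  -324273780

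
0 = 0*48995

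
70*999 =69930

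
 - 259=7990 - 8249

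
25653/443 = 57 + 402/443 =57.91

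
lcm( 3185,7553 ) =264355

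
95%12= 11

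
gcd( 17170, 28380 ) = 10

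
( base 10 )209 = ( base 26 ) 81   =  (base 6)545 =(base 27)7k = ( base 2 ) 11010001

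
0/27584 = 0= 0.00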